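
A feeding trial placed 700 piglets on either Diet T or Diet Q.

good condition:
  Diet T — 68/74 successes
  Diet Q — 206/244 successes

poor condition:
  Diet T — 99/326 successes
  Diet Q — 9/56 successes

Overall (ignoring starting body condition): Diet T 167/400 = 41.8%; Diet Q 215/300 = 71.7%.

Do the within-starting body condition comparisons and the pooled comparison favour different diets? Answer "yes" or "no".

yes

Within each starting body condition level (good condition 91.9% vs 84.4%; poor condition 30.4% vs 16.1%), Diet T has the higher rate every time. Pooled: 41.8% vs 71.7% — Diet Q has the higher rate overall. The two comparisons disagree.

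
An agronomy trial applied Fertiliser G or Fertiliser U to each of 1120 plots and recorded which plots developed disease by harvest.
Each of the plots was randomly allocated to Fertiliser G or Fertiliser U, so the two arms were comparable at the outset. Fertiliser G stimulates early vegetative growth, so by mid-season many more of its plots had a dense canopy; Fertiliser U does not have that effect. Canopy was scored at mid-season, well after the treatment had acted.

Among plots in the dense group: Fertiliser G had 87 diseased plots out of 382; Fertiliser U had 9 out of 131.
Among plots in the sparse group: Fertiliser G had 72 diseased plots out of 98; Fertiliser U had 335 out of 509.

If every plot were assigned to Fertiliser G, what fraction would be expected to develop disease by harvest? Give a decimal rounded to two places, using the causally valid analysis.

0.33

Stratifying would compare fertilisers among plots the fertilisers themselves sorted into mid-season canopy groups — a form of selection on an intermediate. The unconditioned pooled rates give the total causal effect.
So P(outcome | do(Fertiliser G)) is just the pooled rate for Fertiliser G: 159/480 = 0.331.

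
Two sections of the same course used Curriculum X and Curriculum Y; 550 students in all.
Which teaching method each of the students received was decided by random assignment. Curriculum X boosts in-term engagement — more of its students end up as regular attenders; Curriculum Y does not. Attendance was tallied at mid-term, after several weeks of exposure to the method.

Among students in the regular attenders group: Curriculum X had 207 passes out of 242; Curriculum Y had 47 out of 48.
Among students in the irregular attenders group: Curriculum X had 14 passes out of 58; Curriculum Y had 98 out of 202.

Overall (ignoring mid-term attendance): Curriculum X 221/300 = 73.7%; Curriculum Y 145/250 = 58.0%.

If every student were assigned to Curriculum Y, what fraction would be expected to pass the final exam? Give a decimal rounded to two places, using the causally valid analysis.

0.58

The stratified and pooled comparisons disagree (Curriculum Y wins within each mid-term attendance; Curriculum X wins overall), so the answer turns on the causal role of mid-term attendance.
Mid-term attendance is downstream of the teaching method. One should not condition on a consequence of treatment, so the overall rates are the right comparison.
So P(outcome | do(Curriculum Y)) is just the pooled rate for Curriculum Y: 145/250 = 0.580.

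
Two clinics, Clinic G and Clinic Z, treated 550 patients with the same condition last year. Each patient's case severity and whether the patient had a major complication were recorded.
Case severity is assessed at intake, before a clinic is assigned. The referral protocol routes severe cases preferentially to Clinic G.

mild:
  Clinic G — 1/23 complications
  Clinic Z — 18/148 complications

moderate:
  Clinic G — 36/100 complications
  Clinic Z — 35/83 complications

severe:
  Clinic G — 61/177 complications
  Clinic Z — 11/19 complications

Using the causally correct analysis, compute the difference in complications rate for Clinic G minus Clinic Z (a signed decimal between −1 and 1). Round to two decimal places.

Case severity is set before the clinic has any effect — it is not caused by the clinic — and it independently drives the outcome. That makes it a confounder, so the causal comparison is within case severity levels.
Adjusting over the population distribution of case severity: 0.311·(0.043−0.122) + 0.333·(0.360−0.422) + 0.356·(0.345−0.579) = -0.128.

-0.13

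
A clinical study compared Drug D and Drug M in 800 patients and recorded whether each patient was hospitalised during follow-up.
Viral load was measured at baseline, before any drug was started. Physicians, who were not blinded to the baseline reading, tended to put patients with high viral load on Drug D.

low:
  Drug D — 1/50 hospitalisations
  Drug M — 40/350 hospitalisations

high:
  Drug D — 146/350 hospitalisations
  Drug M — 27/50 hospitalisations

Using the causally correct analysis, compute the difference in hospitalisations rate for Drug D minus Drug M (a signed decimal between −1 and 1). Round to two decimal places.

The viral load-specific comparison favours Drug D throughout, but the pooled figures favour Drug M. The question is whether to condition on viral load.
Viral load is set before the drug has any effect — it is not caused by the drug — and it independently drives the outcome. That makes it a confounder, so the causal comparison is within viral load levels.
Adjusting over the population distribution of viral load: 0.500·(0.020−0.114) + 0.500·(0.417−0.540) = -0.109.

-0.11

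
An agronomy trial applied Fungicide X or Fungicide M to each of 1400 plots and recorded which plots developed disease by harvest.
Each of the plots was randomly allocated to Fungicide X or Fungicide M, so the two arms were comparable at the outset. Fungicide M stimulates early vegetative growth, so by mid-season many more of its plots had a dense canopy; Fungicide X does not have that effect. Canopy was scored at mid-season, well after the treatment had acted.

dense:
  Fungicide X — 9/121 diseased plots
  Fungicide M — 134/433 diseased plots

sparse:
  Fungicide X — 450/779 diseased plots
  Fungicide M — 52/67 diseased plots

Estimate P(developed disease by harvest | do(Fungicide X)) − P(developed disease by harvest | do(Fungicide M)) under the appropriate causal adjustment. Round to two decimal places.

+0.14

Within every mid-season canopy level Fungicide X has the lower rate, yet pooled Fungicide M does — Simpson's reversal.
Because the fungicide influences mid-season canopy, mid-season canopy is a post-treatment mediator, not a confounder. Stratifying on it would bias the estimate; the causal effect is the crude pooled difference.
The causal difference is the pooled difference: 0.510 − 0.372 = +0.138.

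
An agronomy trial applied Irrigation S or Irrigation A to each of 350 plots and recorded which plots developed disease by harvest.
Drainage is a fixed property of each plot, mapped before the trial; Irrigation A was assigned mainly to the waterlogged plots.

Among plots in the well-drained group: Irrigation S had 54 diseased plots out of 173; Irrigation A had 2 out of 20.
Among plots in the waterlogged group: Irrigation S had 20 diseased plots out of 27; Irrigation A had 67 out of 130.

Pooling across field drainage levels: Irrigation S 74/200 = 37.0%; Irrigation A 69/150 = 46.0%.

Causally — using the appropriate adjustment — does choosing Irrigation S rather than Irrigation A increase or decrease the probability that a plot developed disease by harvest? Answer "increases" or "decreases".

The stratified and pooled comparisons disagree (Irrigation A wins within each field drainage; Irrigation S wins overall), so the answer turns on the causal role of field drainage.
Here field drainage is a common cause — it drives both which irrigation a case falls under and the outcome. The crude comparison mixes populations; the stratum-specific rates are the causally relevant ones.
Within each level — well-drained: 31.2% vs 10.0%; waterlogged: 74.1% vs 51.5% — Irrigation A is lower every time.

increases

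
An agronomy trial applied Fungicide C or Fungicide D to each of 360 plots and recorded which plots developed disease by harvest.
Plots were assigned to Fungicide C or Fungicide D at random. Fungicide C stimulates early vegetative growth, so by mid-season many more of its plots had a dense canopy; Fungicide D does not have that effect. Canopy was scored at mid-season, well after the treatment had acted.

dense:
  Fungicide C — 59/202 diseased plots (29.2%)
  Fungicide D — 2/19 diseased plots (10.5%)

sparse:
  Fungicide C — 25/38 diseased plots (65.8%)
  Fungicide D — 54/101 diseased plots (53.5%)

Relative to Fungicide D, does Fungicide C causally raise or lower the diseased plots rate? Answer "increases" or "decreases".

decreases

The stratified and pooled comparisons disagree (Fungicide D wins within each mid-season canopy; Fungicide C wins overall), so the answer turns on the causal role of mid-season canopy.
Mid-season canopy here is a post-treatment variable shaped by the fungicide; conditioning on it would introduce bias rather than remove it. The overall comparison is the causal one.
Pooled: Fungicide C 35.0% vs Fungicide D 46.7%; Fungicide C is lower overall.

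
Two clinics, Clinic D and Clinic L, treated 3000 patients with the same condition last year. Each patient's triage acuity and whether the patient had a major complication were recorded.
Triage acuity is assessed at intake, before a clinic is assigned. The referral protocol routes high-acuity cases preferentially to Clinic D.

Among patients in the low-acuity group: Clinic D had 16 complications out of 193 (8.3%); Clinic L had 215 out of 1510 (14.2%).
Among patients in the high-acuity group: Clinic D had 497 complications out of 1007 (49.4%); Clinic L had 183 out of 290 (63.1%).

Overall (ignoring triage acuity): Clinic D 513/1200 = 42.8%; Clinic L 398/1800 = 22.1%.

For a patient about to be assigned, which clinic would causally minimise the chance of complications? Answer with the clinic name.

Clinic D

The triage acuity-specific comparison favours Clinic D throughout, but the pooled figures favour Clinic L. The question is whether to condition on triage acuity.
Nothing the clinic does changes triage acuity; the imbalance is an allocation artefact. With triage acuity also predicting the outcome, the pooled figure is confounded, and the within-stratum comparison is the causal one.
Within each level — low-acuity: 8.3% vs 14.2%; high-acuity: 49.4% vs 63.1% — Clinic D is lower every time.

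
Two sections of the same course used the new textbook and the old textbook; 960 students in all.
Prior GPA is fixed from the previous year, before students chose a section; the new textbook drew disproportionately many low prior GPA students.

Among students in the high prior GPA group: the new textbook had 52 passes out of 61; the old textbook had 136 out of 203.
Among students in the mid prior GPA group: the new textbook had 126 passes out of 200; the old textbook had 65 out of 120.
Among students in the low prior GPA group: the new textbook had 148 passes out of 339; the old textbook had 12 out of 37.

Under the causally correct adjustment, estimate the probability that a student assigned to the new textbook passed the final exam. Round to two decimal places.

The stratified and pooled comparisons disagree (the new textbook wins within each prior GPA band; the old textbook wins overall), so the answer turns on the causal role of prior GPA band.
Nothing the teaching method does changes prior GPA band; the imbalance is an allocation artefact. With prior GPA band also predicting the outcome, the pooled figure is confounded, and the within-stratum comparison is the causal one.
Standardising the new textbook to the population prior GPA band mix: 0.275·52/61 + 0.333·126/200 + 0.392·148/339 = 0.615.

0.62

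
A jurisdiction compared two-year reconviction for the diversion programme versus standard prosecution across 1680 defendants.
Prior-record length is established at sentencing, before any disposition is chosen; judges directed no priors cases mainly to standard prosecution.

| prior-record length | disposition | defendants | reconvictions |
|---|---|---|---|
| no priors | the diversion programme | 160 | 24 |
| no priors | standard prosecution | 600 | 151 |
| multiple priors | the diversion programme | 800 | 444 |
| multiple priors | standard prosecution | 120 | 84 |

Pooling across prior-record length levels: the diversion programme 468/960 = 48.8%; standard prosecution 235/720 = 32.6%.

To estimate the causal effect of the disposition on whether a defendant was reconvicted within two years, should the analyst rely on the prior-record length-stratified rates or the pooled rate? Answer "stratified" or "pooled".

The prior-record length-specific comparison favours the diversion programme throughout, but the pooled figures favour standard prosecution. The question is whether to condition on prior-record length.
Nothing the disposition does changes prior-record length; the imbalance is an allocation artefact. With prior-record length also predicting the outcome, the pooled figure is confounded, and the within-stratum comparison is the causal one.
Within each level — no priors: 15.0% vs 25.2%; multiple priors: 55.5% vs 70.0% — the diversion programme is lower every time.

stratified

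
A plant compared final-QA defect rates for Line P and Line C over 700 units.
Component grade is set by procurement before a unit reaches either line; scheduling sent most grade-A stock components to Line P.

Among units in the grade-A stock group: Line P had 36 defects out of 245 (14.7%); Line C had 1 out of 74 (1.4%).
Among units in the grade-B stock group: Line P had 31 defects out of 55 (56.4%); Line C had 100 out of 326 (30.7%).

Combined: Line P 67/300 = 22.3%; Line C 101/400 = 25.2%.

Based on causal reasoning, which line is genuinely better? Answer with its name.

The component grade-specific comparison favours Line C throughout, but the pooled figures favour Line P. The question is whether to condition on component grade.
Component grade is set before the line has any effect — it is not caused by the line — and it independently drives the outcome. That makes it a confounder, so the causal comparison is within component grade levels.
Within each level — grade-A stock: 14.7% vs 1.4%; grade-B stock: 56.4% vs 30.7% — Line C is lower every time.

Line C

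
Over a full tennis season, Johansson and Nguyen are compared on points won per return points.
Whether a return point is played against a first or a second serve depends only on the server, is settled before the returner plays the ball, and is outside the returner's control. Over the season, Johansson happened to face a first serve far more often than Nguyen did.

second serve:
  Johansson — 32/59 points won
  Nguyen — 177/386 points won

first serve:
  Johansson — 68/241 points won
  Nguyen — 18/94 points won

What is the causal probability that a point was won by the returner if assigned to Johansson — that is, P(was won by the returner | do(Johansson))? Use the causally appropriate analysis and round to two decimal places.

0.43

The imbalance in serve type arose from how return points were allocated, not from anything the player did; and serve type independently affects the outcome. The pooled gap is confounded — condition on serve type.
Standardising Johansson to the population serve type mix: 0.571·32/59 + 0.429·68/241 = 0.431.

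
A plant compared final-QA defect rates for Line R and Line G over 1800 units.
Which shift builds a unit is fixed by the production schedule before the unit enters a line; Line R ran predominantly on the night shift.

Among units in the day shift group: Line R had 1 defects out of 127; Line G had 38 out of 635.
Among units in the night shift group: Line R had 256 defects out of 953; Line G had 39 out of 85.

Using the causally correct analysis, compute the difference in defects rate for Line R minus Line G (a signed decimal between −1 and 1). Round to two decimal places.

-0.13

Shift is set before the line has any effect — it is not caused by the line — and it independently drives the outcome. That makes it a confounder, so the causal comparison is within shift levels.
Adjusting over the population distribution of shift: 0.423·(0.008−0.060) + 0.577·(0.269−0.459) = -0.132.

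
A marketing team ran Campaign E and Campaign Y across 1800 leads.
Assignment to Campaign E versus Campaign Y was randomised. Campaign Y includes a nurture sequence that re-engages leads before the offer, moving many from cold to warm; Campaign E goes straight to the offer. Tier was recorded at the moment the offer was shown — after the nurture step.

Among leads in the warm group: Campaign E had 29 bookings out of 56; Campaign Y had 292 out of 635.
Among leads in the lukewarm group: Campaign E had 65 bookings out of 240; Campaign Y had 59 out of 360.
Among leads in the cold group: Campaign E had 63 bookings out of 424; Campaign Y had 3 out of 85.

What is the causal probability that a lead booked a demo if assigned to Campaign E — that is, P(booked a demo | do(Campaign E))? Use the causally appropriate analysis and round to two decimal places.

0.22

Within every engagement tier level Campaign E has the higher rate, yet pooled Campaign Y does — Simpson's reversal.
Engagement tier is recorded after the campaign and is itself shifted by it — it sits on the causal path from campaign to outcome. Conditioning on a mediator would strip out part of the effect we want; the pooled comparison gives the total causal effect.
So P(outcome | do(Campaign E)) is just the pooled rate for Campaign E: 157/720 = 0.218.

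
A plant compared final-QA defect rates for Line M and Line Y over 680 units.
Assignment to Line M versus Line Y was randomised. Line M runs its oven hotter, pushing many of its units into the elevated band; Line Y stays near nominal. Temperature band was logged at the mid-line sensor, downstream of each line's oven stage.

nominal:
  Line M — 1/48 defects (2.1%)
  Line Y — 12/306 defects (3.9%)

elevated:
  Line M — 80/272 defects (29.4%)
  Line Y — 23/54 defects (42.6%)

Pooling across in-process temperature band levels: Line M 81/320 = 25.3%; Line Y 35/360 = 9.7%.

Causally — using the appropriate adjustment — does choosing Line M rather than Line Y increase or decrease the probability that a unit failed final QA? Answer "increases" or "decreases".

increases

The stratified and pooled comparisons disagree (Line M wins within each in-process temperature band; Line Y wins overall), so the answer turns on the causal role of in-process temperature band.
In-process temperature band is recorded after the line and is itself shifted by it — it sits on the causal path from line to outcome. Conditioning on a mediator would strip out part of the effect we want; the pooled comparison gives the total causal effect.
Pooled: Line M 25.3% vs Line Y 9.7%; Line Y is lower overall.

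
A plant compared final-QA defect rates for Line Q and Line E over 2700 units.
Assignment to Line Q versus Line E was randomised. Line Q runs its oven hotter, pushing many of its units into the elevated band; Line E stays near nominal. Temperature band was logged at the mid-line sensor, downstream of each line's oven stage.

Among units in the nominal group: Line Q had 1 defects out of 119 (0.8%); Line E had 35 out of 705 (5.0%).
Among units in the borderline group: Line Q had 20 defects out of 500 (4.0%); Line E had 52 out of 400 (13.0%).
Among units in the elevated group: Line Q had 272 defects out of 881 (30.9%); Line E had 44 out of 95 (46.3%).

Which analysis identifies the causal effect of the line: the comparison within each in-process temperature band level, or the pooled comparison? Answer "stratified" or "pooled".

The stratified and pooled comparisons disagree (Line Q wins within each in-process temperature band; Line E wins overall), so the answer turns on the causal role of in-process temperature band.
The distribution of in-process temperature band is itself part of what the line does — it is an intermediate outcome. Holding it fixed would remove that part of the effect; the total effect is the pooled difference.
Pooled: Line Q 19.5% vs Line E 10.9%; Line E is lower overall.

pooled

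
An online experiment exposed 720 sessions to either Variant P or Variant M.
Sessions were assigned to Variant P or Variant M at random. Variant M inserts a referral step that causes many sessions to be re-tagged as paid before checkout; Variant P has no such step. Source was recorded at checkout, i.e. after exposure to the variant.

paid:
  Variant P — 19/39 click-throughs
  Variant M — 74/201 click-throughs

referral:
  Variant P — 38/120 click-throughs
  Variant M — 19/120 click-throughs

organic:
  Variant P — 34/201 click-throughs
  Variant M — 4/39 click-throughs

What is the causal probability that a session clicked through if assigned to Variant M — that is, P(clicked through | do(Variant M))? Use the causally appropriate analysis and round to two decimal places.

The distribution of traffic source is itself part of what the variant does — it is an intermediate outcome. Holding it fixed would remove that part of the effect; the total effect is the pooled difference.
So P(outcome | do(Variant M)) is just the pooled rate for Variant M: 97/360 = 0.269.

0.27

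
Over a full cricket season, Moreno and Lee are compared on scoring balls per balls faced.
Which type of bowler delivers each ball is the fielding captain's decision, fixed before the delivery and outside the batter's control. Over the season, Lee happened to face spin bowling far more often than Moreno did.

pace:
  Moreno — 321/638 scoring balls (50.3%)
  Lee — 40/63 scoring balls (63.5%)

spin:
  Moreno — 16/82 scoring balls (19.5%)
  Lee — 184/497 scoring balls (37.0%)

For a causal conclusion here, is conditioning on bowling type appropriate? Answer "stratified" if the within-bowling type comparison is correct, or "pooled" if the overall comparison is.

stratified

Here bowling type is a common cause — it drives both which player a case falls under and the outcome. The crude comparison mixes populations; the stratum-specific rates are the causally relevant ones.
Within each level — pace: 50.3% vs 63.5%; spin: 19.5% vs 37.0% — Lee is higher every time.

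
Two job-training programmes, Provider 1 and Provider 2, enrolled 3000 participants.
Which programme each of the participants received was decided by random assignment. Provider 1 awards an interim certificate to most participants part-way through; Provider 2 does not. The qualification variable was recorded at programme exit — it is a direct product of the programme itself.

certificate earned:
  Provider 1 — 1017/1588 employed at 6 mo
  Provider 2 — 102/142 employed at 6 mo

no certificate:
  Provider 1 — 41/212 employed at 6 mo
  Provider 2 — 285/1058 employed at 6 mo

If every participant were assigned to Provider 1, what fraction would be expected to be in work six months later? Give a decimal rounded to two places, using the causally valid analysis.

0.59

Within every qualification attained during the programme level Provider 2 has the higher rate, yet pooled Provider 1 does — Simpson's reversal.
Because the programme influences qualification attained during the programme, qualification attained during the programme is a post-treatment mediator, not a confounder. Stratifying on it would bias the estimate; the causal effect is the crude pooled difference.
So P(outcome | do(Provider 1)) is just the pooled rate for Provider 1: 1058/1800 = 0.588.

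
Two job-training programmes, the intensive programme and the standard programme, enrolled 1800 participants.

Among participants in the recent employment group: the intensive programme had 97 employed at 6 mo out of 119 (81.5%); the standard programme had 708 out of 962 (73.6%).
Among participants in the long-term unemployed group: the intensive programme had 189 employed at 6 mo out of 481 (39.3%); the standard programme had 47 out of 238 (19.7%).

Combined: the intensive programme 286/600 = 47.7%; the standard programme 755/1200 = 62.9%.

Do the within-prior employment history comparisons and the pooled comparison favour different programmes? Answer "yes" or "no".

yes

Within each prior employment history level (recent employment 81.5% vs 73.6%; long-term unemployed 39.3% vs 19.7%), the intensive programme has the higher rate every time. Pooled: 47.7% vs 62.9% — the standard programme has the higher rate overall. The two comparisons disagree.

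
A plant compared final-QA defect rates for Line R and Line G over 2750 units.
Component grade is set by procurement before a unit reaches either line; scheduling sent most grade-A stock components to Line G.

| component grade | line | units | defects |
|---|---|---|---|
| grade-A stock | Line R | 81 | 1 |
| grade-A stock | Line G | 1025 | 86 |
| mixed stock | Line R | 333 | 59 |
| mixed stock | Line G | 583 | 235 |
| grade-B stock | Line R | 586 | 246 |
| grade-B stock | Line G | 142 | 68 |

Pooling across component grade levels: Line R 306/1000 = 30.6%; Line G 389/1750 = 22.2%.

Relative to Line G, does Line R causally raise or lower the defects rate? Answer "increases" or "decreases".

decreases

Here component grade is a common cause — it drives both which line a case falls under and the outcome. The crude comparison mixes populations; the stratum-specific rates are the causally relevant ones.
Within each level — grade-A stock: 1.2% vs 8.4%; mixed stock: 17.7% vs 40.3%; grade-B stock: 42.0% vs 47.9% — Line R is lower every time.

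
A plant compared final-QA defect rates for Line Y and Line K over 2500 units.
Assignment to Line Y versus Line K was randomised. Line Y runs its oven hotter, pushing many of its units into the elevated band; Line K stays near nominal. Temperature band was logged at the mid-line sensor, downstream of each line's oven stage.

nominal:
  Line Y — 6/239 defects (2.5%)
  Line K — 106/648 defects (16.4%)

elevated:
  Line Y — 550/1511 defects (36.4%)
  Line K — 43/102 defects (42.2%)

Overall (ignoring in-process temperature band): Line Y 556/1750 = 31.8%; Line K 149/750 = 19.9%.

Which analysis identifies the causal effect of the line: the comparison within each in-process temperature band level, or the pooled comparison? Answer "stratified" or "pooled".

pooled

In-process temperature band is downstream of the line. One should not condition on a consequence of treatment, so the overall rates are the right comparison.
Pooled: Line Y 31.8% vs Line K 19.9%; Line K is lower overall.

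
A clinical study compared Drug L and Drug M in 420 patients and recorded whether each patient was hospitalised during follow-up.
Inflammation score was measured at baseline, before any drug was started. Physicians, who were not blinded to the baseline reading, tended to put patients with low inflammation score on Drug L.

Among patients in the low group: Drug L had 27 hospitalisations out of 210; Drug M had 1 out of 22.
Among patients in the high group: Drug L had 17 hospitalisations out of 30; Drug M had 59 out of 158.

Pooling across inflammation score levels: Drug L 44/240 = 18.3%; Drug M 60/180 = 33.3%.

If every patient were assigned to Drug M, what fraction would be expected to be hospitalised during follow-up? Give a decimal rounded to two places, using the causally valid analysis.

0.19

Inflammation score is set before the drug has any effect — it is not caused by the drug — and it independently drives the outcome. That makes it a confounder, so the causal comparison is within inflammation score levels.
Standardising Drug M to the population inflammation score mix: 0.552·1/22 + 0.448·59/158 = 0.192.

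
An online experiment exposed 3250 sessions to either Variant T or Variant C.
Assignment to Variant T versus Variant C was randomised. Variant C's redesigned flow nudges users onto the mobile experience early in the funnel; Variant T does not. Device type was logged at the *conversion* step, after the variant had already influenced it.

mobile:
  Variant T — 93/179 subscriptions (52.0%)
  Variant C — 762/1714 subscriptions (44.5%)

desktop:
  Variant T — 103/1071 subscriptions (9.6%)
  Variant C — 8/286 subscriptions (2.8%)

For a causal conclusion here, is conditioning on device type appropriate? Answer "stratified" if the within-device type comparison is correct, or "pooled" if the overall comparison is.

Stratifying would compare variants among sessions the variants themselves sorted into device type groups — a form of selection on an intermediate. The unconditioned pooled rates give the total causal effect.
Pooled: Variant T 15.7% vs Variant C 38.5%; Variant C is higher overall.

pooled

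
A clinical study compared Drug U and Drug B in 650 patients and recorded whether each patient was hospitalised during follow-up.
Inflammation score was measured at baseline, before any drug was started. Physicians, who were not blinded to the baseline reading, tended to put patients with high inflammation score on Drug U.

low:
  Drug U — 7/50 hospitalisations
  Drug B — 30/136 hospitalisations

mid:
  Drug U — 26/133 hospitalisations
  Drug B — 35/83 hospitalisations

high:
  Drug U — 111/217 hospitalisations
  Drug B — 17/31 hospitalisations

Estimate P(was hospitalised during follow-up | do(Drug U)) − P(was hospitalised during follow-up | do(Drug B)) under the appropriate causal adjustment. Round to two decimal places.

Drug U is lower inside every inflammation score stratum but Drug B is lower in aggregate. Whether to stratify depends on how inflammation score relates to the drug.
Inflammation score satisfies the back-door criterion: it is not a descendant of the drug, and it blocks the spurious path from drug to outcome. Adjusting for it (i.e., using the within-inflammation score rates) gives the causal effect.
Adjusting over the population distribution of inflammation score: 0.286·(0.140−0.221) + 0.332·(0.195−0.422) + 0.382·(0.512−0.548) = -0.112.

-0.11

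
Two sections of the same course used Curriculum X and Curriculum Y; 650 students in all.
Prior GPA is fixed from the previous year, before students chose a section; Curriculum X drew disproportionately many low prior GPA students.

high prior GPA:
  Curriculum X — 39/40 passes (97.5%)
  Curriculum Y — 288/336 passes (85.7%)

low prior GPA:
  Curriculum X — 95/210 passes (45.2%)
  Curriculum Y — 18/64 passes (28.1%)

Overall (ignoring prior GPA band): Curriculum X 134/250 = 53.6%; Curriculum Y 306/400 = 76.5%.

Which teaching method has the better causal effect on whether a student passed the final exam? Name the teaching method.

Curriculum X

Within every prior GPA band level Curriculum X has the higher rate, yet pooled Curriculum Y does — Simpson's reversal.
Nothing the teaching method does changes prior GPA band; the imbalance is an allocation artefact. With prior GPA band also predicting the outcome, the pooled figure is confounded, and the within-stratum comparison is the causal one.
Within each level — high prior GPA: 97.5% vs 85.7%; low prior GPA: 45.2% vs 28.1% — Curriculum X is higher every time.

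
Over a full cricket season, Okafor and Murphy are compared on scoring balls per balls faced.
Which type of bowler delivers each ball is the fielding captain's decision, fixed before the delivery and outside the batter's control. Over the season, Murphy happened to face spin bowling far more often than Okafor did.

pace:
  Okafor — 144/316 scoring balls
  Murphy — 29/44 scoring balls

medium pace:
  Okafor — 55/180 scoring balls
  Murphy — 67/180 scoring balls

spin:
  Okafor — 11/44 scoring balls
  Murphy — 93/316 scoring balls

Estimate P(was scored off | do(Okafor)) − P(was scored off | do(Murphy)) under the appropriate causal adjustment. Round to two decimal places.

-0.10

The stratified and pooled comparisons disagree (Murphy wins within each bowling type; Okafor wins overall), so the answer turns on the causal role of bowling type.
Here bowling type is a common cause — it drives both which player a case falls under and the outcome. The crude comparison mixes populations; the stratum-specific rates are the causally relevant ones.
Adjusting over the population distribution of bowling type: 0.333·(0.456−0.659) + 0.333·(0.306−0.372) + 0.333·(0.250−0.294) = -0.105.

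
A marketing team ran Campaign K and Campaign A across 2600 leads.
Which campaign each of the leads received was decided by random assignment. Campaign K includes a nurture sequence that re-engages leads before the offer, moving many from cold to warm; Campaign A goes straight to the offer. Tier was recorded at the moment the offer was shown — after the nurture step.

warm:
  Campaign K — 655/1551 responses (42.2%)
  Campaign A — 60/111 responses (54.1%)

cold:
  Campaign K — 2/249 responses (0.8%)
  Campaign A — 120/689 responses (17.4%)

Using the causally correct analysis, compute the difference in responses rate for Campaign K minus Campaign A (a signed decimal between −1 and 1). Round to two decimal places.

Campaign A is higher inside every engagement tier stratum but Campaign K is higher in aggregate. Whether to stratify depends on how engagement tier relates to the campaign.
Engagement tier is recorded after the campaign and is itself shifted by it — it sits on the causal path from campaign to outcome. Conditioning on a mediator would strip out part of the effect we want; the pooled comparison gives the total causal effect.
The causal difference is the pooled difference: 0.365 − 0.225 = +0.140.

+0.14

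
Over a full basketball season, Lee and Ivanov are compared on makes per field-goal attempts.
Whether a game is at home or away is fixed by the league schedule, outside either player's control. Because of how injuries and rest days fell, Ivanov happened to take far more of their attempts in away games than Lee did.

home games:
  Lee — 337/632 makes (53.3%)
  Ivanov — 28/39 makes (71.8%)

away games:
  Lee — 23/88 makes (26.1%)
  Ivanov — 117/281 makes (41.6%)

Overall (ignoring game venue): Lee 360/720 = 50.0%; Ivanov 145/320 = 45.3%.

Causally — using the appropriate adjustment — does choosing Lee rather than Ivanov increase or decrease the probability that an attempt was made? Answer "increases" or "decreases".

The game venue-specific comparison favours Ivanov throughout, but the pooled figures favour Lee. The question is whether to condition on game venue.
Game venue is set before the player has any effect — it is not caused by the player — and it independently drives the outcome. That makes it a confounder, so the causal comparison is within game venue levels.
Within each level — home games: 53.3% vs 71.8%; away games: 26.1% vs 41.6% — Ivanov is higher every time.

decreases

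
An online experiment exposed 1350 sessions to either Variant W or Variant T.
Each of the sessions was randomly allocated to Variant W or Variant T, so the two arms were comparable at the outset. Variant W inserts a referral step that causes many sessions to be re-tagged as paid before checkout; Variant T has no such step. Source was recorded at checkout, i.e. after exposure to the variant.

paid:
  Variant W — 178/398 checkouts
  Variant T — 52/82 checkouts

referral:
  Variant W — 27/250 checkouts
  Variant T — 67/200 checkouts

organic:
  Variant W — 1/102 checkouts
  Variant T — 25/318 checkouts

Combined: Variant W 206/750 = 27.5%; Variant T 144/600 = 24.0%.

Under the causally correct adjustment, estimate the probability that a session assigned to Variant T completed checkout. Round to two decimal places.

Within every traffic source level Variant T has the higher rate, yet pooled Variant W does — Simpson's reversal.
Because the variant influences traffic source, traffic source is a post-treatment mediator, not a confounder. Stratifying on it would bias the estimate; the causal effect is the crude pooled difference.
So P(outcome | do(Variant T)) is just the pooled rate for Variant T: 144/600 = 0.240.

0.24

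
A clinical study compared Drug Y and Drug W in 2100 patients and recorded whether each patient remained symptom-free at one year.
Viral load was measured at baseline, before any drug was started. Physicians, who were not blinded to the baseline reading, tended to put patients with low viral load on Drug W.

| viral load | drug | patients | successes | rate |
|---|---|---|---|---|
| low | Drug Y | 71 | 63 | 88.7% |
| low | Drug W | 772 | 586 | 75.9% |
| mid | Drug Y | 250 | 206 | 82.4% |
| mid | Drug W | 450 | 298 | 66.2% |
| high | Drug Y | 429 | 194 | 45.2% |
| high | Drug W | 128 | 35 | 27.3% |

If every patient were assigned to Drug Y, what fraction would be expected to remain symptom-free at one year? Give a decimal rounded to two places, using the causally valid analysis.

0.75

The stratified and pooled comparisons disagree (Drug Y wins within each viral load; Drug W wins overall), so the answer turns on the causal role of viral load.
Nothing the drug does changes viral load; the imbalance is an allocation artefact. With viral load also predicting the outcome, the pooled figure is confounded, and the within-stratum comparison is the causal one.
Standardising Drug Y to the population viral load mix: 0.401·63/71 + 0.333·206/250 + 0.265·194/429 = 0.751.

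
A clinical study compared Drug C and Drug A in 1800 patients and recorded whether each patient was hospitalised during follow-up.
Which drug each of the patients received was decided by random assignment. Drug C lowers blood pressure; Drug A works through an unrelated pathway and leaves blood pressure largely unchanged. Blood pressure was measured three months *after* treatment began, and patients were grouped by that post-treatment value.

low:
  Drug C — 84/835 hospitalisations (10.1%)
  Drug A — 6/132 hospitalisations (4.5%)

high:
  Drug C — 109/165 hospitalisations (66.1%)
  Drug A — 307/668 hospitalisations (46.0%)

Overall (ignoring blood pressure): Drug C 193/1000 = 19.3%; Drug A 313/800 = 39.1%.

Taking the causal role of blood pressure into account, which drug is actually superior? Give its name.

Blood pressure lies on the pathway drug → blood pressure → outcome, so adjusting for it blocks the indirect effect. For the total causal effect of drug, use the unadjusted pooled rates.
Pooled: Drug C 19.3% vs Drug A 39.1%; Drug C is lower overall.

Drug C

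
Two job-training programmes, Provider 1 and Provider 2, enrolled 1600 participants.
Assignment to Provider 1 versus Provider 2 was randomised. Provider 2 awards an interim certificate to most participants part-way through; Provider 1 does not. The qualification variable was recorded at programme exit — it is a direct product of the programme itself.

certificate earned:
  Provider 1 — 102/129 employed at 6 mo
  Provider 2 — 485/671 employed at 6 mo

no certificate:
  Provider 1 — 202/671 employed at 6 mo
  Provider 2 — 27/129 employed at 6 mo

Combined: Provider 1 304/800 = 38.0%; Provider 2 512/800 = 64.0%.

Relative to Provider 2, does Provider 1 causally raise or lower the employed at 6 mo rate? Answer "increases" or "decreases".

decreases

Qualification attained during the programme lies on the pathway programme → qualification attained during the programme → outcome, so adjusting for it blocks the indirect effect. For the total causal effect of programme, use the unadjusted pooled rates.
Pooled: Provider 1 38.0% vs Provider 2 64.0%; Provider 2 is higher overall.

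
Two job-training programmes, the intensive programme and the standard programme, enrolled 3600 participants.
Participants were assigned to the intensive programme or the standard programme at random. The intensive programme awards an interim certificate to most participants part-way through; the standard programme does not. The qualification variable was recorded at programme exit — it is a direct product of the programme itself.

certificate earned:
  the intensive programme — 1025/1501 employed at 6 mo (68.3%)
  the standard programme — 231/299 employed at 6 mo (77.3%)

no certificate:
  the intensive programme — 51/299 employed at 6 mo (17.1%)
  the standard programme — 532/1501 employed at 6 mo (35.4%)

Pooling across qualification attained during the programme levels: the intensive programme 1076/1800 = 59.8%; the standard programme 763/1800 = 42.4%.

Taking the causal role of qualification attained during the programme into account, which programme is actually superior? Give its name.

Qualification attained during the programme here is a post-treatment variable shaped by the programme; conditioning on it would introduce bias rather than remove it. The overall comparison is the causal one.
Pooled: the intensive programme 59.8% vs the standard programme 42.4%; the intensive programme is higher overall.

the intensive programme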